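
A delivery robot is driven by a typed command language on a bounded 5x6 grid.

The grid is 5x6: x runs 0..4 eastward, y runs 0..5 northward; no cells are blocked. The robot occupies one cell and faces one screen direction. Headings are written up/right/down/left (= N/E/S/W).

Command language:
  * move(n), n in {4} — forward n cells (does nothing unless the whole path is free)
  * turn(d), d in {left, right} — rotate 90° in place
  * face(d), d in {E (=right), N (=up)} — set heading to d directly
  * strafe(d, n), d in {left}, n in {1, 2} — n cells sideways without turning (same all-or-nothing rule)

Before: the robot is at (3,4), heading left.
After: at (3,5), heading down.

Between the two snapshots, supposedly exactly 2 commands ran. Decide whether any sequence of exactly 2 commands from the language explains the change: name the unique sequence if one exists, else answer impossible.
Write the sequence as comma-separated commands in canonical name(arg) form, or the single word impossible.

checked all 2-command options: none fits.

impossible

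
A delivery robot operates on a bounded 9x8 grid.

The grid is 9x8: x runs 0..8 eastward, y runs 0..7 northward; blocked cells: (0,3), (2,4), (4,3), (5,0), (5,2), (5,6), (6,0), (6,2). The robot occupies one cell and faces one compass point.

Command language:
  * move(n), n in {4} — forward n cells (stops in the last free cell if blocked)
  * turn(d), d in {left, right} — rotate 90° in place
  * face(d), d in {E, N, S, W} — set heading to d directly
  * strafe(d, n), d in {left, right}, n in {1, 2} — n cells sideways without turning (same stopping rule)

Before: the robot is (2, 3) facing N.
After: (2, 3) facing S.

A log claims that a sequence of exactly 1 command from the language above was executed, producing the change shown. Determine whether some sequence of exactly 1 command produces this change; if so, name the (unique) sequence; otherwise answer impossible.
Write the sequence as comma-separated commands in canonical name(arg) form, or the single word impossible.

face(S)

key: parked at (2,3) the whole time — nothing moves the robot
begin: (2, 3) facing N
t=1 face(S) ⇒ (2, 3) facing S
all 11 alternatives checked — unique.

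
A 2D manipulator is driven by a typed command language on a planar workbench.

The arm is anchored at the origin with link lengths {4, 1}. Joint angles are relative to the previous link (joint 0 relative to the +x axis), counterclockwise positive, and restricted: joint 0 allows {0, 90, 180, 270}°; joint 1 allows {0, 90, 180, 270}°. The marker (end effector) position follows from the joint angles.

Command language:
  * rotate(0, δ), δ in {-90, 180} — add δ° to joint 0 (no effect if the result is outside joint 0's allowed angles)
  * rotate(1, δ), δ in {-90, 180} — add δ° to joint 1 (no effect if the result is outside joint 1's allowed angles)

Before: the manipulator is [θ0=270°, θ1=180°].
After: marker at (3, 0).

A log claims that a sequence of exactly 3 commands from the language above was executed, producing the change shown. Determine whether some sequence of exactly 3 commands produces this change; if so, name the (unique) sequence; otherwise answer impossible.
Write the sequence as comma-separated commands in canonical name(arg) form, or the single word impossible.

rotate(0, -90), rotate(0, -90), rotate(0, -90)

initial: [θ0=270°, θ1=180°]
1. rotate(0, -90) → [θ0=180°, θ1=180°]
2. rotate(0, -90) → [θ0=90°, θ1=180°]
3. rotate(0, -90) → [θ0=0°, θ1=180°]
uniquely the one of 64 3-step routes that fits.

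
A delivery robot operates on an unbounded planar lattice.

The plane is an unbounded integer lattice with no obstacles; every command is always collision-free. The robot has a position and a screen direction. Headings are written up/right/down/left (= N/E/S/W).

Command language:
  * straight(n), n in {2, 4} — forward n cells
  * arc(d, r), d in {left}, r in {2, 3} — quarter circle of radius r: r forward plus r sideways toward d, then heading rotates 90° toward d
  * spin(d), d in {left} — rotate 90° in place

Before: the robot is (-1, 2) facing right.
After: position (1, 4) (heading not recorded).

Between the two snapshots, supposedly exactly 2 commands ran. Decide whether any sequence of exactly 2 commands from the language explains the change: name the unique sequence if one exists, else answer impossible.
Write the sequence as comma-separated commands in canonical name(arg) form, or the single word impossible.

key: order matters: swapping arc(left, 2) and spin(left) lands elsewhere
initial: (-1, 2) facing right
1. arc(left, 2) → (1, 4) facing up
2. spin(left) → (1, 4) facing left
all 25 alternatives checked — unique.

arc(left, 2), spin(left)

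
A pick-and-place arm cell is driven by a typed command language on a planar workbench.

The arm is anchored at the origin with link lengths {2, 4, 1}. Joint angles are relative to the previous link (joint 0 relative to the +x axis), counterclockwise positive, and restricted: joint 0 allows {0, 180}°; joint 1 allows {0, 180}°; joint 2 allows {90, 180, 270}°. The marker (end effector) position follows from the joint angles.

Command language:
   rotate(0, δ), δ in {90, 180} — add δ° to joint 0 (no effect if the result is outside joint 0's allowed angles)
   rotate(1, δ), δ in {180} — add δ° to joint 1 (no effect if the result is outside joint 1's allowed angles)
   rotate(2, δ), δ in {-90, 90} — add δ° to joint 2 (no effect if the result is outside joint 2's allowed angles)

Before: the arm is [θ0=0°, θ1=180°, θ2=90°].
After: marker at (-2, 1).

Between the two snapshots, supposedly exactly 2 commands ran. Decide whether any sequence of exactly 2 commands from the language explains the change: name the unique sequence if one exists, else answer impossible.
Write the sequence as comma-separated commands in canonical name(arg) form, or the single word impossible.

rotate(2, 90), rotate(2, 90)

initial: [θ0=0°, θ1=180°, θ2=90°]
t=1 rotate(2, 90) ⇒ [θ0=0°, θ1=180°, θ2=180°]
t=2 rotate(2, 90) ⇒ [θ0=0°, θ1=180°, θ2=270°]
no other 2-command option fits: unique.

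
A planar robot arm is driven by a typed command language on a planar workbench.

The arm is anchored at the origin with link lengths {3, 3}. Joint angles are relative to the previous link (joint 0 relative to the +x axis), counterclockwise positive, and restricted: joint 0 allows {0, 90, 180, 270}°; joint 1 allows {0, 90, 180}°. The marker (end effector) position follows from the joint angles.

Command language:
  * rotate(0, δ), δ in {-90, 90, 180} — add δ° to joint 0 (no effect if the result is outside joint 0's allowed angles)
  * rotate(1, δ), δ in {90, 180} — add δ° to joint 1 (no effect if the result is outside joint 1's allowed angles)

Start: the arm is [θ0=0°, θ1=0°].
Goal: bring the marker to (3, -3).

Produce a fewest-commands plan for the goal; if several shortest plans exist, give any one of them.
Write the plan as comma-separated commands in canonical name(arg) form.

from: [θ0=0°, θ1=0°]
[1] after rotate(1, 90): [θ0=0°, θ1=90°]
[2] after rotate(0, -90): [θ0=270°, θ1=90°]
shorter routes all fall short; 2 is best.

rotate(1, 90), rotate(0, -90)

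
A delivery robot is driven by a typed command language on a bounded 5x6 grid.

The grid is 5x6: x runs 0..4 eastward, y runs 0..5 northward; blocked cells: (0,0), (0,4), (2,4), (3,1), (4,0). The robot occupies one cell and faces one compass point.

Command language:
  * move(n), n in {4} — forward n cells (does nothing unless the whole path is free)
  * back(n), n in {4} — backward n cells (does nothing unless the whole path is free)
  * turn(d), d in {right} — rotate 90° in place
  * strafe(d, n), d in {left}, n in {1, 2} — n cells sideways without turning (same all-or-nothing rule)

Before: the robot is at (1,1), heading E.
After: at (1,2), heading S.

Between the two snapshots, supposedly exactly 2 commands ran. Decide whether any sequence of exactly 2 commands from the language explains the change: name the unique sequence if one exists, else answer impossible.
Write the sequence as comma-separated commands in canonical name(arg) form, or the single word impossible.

strafe(left, 1), turn(right)

key: running turn(right) before strafe(left, 1) would end elsewhere — order is forced
t0: at (1,1), heading E
[1] after strafe(left, 1): at (1,2), heading E
[2] after turn(right): at (1,2), heading S
no other 2-command option fits: unique.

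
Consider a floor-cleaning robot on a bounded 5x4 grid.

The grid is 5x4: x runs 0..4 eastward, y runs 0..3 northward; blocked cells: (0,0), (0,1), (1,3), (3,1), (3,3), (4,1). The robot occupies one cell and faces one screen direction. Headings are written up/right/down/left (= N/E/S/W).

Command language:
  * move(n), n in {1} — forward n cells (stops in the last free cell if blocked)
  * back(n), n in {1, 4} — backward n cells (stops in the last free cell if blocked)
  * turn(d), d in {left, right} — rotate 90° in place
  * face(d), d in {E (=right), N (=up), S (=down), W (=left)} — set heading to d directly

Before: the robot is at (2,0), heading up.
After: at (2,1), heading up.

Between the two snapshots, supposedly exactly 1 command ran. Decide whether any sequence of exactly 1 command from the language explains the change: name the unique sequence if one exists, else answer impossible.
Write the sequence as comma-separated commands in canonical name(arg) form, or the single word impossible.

key: still facing N — the one step turns nothing
begin: at (2,0), heading up
1. move(1) → at (2,1), heading up
no rival 1-sequence matches.

move(1)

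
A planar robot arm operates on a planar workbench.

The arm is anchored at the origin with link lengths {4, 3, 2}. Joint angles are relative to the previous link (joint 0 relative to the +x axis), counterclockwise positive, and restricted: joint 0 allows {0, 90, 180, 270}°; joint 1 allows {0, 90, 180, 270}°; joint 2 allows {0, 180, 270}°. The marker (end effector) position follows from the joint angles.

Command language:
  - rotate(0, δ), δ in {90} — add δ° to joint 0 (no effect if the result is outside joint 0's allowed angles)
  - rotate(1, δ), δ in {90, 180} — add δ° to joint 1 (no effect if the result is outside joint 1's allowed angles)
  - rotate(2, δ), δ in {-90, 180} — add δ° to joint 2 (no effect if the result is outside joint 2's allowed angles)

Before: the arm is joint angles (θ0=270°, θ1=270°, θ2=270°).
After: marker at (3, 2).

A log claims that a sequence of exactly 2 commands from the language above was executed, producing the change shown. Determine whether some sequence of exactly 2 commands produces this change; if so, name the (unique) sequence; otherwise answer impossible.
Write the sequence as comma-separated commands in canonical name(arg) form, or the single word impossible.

rotate(0, 90), rotate(0, 90)

begin: joint angles (θ0=270°, θ1=270°, θ2=270°)
t=1 rotate(0, 90) ⇒ joint angles (θ0=0°, θ1=270°, θ2=270°)
t=2 rotate(0, 90) ⇒ joint angles (θ0=90°, θ1=270°, θ2=270°)
uniquely the one of 25 2-step routes that fits.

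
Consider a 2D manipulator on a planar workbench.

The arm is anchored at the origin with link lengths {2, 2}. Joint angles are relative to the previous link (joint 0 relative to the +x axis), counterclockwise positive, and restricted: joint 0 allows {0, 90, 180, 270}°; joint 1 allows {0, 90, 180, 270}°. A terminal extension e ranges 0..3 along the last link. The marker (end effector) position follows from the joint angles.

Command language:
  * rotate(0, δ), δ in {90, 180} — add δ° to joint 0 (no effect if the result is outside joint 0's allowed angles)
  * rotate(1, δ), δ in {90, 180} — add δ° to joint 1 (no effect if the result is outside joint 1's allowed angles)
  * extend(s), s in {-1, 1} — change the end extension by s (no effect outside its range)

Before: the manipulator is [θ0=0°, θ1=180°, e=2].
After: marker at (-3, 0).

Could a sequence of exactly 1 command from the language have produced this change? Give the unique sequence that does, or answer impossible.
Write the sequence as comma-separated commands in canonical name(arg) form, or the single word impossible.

extend(1)

from: [θ0=0°, θ1=180°, e=2]
[1] after extend(1): [θ0=0°, θ1=180°, e=3]
no other 1-command option fits: unique.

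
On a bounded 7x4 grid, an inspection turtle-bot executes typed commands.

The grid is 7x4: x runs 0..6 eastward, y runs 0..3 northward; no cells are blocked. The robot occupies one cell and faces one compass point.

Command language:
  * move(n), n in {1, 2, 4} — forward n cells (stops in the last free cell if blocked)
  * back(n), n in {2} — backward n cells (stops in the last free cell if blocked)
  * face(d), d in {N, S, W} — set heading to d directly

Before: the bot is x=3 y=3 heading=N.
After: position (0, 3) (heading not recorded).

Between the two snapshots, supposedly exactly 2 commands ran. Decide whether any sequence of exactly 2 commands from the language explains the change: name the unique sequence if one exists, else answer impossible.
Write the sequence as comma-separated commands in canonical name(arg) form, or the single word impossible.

key: running move(4) before face(W) would end elsewhere — order is forced
begin: x=3 y=3 heading=N
1. face(W) → x=3 y=3 heading=W
2. move(4) → x=0 y=3 heading=W
no other 2-command option fits: unique.

face(W), move(4)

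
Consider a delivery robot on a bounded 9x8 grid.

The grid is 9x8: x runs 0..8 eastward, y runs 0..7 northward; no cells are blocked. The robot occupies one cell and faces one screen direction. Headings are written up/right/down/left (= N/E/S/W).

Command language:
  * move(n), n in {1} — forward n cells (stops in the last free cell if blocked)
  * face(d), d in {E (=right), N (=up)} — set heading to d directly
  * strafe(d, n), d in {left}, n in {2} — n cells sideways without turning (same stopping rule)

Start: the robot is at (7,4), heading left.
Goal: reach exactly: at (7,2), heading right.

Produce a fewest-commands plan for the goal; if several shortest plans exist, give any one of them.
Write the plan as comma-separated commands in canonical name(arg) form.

initial: at (7,4), heading left
1. strafe(left, 2) → at (7,2), heading left
2. face(E) → at (7,2), heading right
nothing shorter than 2 reaches the goal.

strafe(left, 2), face(E)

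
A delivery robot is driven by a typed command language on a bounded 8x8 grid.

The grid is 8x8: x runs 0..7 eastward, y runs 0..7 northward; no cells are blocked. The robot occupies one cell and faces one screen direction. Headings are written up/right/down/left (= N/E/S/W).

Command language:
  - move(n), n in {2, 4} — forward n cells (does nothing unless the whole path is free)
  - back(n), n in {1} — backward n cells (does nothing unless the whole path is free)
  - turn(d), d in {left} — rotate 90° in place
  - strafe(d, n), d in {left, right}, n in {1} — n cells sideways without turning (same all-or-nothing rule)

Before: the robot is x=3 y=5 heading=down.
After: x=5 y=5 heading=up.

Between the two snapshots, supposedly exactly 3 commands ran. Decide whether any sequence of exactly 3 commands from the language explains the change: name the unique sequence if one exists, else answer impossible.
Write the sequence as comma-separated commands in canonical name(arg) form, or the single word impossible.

key: cell and facing (now N) both changed — the 3 commands mix motion and turning
start: x=3 y=5 heading=down
t=1 turn(left) ⇒ x=3 y=5 heading=right
t=2 move(2) ⇒ x=5 y=5 heading=right
t=3 turn(left) ⇒ x=5 y=5 heading=up
no other 3-command option fits: unique.

turn(left), move(2), turn(left)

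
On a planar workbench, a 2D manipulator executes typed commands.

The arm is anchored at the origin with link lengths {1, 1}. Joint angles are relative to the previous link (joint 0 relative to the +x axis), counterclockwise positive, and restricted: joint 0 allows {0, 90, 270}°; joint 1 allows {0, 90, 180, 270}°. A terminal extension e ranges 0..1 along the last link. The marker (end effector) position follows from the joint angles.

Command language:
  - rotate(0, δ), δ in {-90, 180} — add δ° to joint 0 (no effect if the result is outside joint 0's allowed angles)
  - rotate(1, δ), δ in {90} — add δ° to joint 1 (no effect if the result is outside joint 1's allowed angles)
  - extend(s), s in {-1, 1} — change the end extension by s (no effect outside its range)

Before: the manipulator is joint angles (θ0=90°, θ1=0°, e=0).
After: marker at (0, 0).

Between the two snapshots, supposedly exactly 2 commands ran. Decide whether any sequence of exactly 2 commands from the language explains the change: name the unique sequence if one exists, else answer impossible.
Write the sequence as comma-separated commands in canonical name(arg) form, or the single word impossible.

initial: joint angles (θ0=90°, θ1=0°, e=0)
1. rotate(1, 90) → joint angles (θ0=90°, θ1=90°, e=0)
2. rotate(1, 90) → joint angles (θ0=90°, θ1=180°, e=0)
no rival 2-sequence matches.

rotate(1, 90), rotate(1, 90)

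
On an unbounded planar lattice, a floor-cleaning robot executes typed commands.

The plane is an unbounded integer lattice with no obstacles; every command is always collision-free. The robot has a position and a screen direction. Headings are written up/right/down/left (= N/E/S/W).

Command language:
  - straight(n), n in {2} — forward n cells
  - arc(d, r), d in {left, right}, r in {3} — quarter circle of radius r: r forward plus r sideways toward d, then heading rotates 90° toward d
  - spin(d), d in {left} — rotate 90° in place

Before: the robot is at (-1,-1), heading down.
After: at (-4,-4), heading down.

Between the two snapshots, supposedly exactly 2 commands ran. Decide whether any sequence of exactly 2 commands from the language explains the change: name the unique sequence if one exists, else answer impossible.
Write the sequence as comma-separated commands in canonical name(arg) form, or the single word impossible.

arc(right, 3), spin(left)

key: still facing S at the end — net rotation zero over 2 steps
from: at (-1,-1), heading down
step 1 (arc(right, 3)): at (-4,-4), heading left
step 2 (spin(left)): at (-4,-4), heading down
uniquely the one of 16 2-step routes that fits.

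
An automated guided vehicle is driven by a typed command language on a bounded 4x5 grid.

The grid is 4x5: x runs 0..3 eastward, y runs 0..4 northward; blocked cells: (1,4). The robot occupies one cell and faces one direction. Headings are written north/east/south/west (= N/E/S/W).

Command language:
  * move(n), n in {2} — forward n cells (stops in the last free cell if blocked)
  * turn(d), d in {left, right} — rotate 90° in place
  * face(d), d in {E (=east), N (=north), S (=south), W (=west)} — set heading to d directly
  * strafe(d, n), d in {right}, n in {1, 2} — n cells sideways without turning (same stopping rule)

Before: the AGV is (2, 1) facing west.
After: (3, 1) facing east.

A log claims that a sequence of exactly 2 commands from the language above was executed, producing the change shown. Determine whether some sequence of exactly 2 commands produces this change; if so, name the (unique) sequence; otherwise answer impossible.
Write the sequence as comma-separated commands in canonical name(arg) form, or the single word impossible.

key: running move(2) before face(E) would end elsewhere — order is forced
begin: (2, 1) facing west
step 1 (face(E)): (2, 1) facing east
step 2 (move(2)): (3, 1) facing east
all 81 alternatives checked — unique.

face(E), move(2)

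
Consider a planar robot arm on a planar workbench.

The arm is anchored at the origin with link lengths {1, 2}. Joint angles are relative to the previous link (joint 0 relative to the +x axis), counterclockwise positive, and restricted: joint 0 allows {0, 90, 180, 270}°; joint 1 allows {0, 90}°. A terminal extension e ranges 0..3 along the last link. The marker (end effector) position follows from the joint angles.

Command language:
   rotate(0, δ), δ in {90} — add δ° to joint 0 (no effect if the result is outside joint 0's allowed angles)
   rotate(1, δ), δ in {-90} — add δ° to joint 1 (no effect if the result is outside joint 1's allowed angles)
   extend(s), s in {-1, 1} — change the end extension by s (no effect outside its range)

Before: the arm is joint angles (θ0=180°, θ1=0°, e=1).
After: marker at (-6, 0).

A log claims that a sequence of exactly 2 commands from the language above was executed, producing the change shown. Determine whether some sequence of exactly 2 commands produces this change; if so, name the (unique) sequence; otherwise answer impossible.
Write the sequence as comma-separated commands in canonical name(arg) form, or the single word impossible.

initial: joint angles (θ0=180°, θ1=0°, e=1)
step 1 (extend(1)): joint angles (θ0=180°, θ1=0°, e=2)
step 2 (extend(1)): joint angles (θ0=180°, θ1=0°, e=3)
all 16 alternatives checked — unique.

extend(1), extend(1)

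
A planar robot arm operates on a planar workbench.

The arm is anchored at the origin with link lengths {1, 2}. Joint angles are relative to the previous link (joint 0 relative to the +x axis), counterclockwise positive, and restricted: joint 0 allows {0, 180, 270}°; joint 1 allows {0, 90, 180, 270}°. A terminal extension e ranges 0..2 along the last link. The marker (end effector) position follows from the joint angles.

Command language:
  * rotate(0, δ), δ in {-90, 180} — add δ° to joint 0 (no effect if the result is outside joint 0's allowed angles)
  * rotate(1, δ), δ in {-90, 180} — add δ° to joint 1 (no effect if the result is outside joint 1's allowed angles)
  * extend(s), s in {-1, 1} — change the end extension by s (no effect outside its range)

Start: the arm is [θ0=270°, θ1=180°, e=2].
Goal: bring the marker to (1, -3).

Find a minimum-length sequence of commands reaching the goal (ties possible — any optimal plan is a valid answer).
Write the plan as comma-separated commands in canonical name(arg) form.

start: [θ0=270°, θ1=180°, e=2]
t=1 rotate(1, -90) ⇒ [θ0=270°, θ1=90°, e=2]
t=2 rotate(1, 180) ⇒ [θ0=270°, θ1=270°, e=2]
t=3 rotate(0, -90) ⇒ [θ0=180°, θ1=270°, e=2]
t=4 extend(-1) ⇒ [θ0=180°, θ1=270°, e=1]
t=5 rotate(0, 180) ⇒ [θ0=0°, θ1=270°, e=1]
minimal: 5 command(s), checked below 5.

rotate(1, -90), rotate(1, 180), rotate(0, -90), extend(-1), rotate(0, 180)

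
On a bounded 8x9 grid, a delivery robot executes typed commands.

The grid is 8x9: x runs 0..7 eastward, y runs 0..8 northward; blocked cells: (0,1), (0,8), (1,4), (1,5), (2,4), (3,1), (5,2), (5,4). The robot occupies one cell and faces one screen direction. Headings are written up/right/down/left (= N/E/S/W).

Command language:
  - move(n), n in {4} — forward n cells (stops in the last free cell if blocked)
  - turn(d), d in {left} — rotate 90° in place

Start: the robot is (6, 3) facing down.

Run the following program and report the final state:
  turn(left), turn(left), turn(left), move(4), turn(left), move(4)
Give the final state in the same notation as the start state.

(2, 0) facing down

initial: (6, 3) facing down
[1] after turn(left): (6, 3) facing right
[2] after turn(left): (6, 3) facing up
[3] after turn(left): (6, 3) facing left
[4] after move(4): (2, 3) facing left
[5] after turn(left): (2, 3) facing down
[6] after move(4): (2, 0) facing down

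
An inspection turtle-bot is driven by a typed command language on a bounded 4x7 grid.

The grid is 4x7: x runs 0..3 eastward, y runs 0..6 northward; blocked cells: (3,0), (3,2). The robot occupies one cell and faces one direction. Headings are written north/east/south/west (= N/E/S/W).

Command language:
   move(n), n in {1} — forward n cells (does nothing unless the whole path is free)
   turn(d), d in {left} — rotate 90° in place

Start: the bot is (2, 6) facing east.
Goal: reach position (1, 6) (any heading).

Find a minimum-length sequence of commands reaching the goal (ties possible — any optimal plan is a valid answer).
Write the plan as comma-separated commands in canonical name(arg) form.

initial: (2, 6) facing east
[1] after turn(left): (2, 6) facing north
[2] after turn(left): (2, 6) facing west
[3] after move(1): (1, 6) facing west
minimal: 3 command(s), checked below 3.

turn(left), turn(left), move(1)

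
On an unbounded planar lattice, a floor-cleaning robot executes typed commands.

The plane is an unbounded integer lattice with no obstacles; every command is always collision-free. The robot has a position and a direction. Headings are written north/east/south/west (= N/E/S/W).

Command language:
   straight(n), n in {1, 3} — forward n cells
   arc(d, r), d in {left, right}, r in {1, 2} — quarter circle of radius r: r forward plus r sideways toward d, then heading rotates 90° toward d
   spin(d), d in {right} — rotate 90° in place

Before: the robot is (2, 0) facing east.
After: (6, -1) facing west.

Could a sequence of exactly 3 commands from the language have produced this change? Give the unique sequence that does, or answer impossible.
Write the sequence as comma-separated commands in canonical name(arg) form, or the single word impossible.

straight(3), arc(right, 1), spin(right)

key: running spin(right) before straight(3) would end elsewhere — order is forced
begin: (2, 0) facing east
step 1 (straight(3)): (5, 0) facing east
step 2 (arc(right, 1)): (6, -1) facing south
step 3 (spin(right)): (6, -1) facing west
all 343 alternatives checked — unique.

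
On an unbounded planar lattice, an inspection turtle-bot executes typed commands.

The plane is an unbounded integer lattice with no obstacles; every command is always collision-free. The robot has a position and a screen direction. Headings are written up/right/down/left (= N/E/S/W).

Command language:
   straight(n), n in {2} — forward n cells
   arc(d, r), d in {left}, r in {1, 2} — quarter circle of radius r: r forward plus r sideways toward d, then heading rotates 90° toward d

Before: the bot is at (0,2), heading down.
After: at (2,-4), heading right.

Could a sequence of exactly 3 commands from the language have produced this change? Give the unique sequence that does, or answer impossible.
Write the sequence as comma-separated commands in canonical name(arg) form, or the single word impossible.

key: order matters: swapping straight(2) and arc(left, 2) lands elsewhere
begin: at (0,2), heading down
t=1 straight(2) ⇒ at (0,0), heading down
t=2 straight(2) ⇒ at (0,-2), heading down
t=3 arc(left, 2) ⇒ at (2,-4), heading right
no other 3-command option fits: unique.

straight(2), straight(2), arc(left, 2)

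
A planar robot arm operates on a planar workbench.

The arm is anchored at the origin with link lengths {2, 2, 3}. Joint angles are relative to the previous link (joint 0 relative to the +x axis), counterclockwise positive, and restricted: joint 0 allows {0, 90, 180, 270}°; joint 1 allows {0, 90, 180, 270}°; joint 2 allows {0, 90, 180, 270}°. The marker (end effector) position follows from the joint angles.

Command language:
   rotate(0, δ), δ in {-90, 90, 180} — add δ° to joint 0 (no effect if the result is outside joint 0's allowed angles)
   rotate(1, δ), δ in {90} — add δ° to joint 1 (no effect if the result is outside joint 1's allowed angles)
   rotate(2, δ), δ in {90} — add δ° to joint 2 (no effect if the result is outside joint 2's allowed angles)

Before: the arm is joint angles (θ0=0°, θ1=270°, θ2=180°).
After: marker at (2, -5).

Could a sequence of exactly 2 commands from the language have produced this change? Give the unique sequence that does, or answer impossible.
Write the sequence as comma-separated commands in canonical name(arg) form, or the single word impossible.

rotate(2, 90), rotate(2, 90)

initial: joint angles (θ0=0°, θ1=270°, θ2=180°)
t=1 rotate(2, 90) ⇒ joint angles (θ0=0°, θ1=270°, θ2=270°)
t=2 rotate(2, 90) ⇒ joint angles (θ0=0°, θ1=270°, θ2=0°)
no rival 2-sequence matches.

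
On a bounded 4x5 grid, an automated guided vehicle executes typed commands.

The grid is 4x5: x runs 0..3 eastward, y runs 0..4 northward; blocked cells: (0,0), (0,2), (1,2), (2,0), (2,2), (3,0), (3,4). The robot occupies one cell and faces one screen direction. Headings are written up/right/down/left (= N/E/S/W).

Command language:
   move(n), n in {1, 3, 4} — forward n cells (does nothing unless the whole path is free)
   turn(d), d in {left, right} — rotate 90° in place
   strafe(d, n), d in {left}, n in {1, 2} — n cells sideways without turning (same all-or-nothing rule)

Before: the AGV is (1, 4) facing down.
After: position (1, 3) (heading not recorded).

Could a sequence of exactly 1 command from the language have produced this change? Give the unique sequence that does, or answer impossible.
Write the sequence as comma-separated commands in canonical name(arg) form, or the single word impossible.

move(1)

begin: (1, 4) facing down
[1] after move(1): (1, 3) facing down
no rival 1-sequence matches.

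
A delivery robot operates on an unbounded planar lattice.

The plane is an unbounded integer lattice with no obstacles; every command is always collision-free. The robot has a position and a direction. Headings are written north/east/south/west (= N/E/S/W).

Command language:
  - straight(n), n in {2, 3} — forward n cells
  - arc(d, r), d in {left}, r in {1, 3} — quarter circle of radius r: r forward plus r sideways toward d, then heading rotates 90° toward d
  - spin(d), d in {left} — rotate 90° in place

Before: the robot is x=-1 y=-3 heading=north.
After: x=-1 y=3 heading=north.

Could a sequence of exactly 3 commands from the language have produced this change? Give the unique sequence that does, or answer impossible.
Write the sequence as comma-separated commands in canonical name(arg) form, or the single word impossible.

straight(2), straight(2), straight(2)

key: still facing N at the end — nothing in the sequence rotates
initial: x=-1 y=-3 heading=north
[1] after straight(2): x=-1 y=-1 heading=north
[2] after straight(2): x=-1 y=1 heading=north
[3] after straight(2): x=-1 y=3 heading=north
no other 3-command option fits: unique.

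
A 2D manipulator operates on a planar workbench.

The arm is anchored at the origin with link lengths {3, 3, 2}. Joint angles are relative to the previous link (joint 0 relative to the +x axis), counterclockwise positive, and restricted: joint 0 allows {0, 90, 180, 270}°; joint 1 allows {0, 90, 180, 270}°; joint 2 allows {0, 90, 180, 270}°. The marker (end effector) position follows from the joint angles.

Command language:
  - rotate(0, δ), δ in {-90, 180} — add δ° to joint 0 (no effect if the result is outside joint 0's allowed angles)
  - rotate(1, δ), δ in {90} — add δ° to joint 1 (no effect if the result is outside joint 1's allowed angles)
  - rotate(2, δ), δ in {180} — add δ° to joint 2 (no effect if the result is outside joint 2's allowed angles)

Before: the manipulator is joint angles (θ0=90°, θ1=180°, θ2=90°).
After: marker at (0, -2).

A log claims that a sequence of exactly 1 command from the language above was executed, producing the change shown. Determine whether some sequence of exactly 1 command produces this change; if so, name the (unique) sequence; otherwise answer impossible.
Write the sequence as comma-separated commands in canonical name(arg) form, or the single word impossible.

start: joint angles (θ0=90°, θ1=180°, θ2=90°)
1. rotate(0, -90) → joint angles (θ0=0°, θ1=180°, θ2=90°)
no other 1-command option fits: unique.

rotate(0, -90)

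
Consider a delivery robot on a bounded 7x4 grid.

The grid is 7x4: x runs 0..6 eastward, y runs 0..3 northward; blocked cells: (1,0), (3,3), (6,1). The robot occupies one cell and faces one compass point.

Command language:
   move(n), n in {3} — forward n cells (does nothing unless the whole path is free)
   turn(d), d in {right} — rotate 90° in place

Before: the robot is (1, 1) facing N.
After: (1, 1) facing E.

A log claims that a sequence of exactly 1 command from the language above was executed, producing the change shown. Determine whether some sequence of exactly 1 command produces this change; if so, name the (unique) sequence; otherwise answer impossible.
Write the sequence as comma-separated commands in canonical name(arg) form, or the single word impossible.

key: parked at (1,1) the whole time — nothing moves the robot
from: (1, 1) facing N
[1] after turn(right): (1, 1) facing E
all 2 alternatives checked — unique.

turn(right)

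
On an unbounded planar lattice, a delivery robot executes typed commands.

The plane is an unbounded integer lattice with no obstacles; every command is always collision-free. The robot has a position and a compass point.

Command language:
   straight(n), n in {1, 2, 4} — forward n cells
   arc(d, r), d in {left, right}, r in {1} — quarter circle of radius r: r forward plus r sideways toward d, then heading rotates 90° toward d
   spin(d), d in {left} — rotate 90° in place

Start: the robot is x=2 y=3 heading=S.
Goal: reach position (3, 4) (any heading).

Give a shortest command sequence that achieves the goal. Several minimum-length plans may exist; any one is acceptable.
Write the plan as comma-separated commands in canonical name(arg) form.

spin(left), arc(left, 1)

from: x=2 y=3 heading=S
1. spin(left) → x=2 y=3 heading=E
2. arc(left, 1) → x=3 y=4 heading=N
minimal: 2 command(s), checked below 2.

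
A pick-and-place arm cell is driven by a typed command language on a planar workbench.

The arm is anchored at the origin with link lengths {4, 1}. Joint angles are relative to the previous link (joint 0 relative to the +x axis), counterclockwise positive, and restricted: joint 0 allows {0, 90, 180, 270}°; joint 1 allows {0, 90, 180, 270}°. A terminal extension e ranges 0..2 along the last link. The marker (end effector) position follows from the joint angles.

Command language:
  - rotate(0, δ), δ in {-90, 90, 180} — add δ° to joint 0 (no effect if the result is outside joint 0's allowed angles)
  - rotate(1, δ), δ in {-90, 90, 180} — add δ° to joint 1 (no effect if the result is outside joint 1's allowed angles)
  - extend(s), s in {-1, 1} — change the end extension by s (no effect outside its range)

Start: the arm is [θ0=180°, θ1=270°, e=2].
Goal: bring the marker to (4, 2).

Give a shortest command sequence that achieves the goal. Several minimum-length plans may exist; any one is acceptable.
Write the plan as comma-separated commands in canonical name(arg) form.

start: [θ0=180°, θ1=270°, e=2]
step 1 (rotate(1, 180)): [θ0=180°, θ1=90°, e=2]
step 2 (extend(-1)): [θ0=180°, θ1=90°, e=1]
step 3 (rotate(0, 180)): [θ0=0°, θ1=90°, e=1]
minimal: 3 command(s), checked below 3.

rotate(1, 180), extend(-1), rotate(0, 180)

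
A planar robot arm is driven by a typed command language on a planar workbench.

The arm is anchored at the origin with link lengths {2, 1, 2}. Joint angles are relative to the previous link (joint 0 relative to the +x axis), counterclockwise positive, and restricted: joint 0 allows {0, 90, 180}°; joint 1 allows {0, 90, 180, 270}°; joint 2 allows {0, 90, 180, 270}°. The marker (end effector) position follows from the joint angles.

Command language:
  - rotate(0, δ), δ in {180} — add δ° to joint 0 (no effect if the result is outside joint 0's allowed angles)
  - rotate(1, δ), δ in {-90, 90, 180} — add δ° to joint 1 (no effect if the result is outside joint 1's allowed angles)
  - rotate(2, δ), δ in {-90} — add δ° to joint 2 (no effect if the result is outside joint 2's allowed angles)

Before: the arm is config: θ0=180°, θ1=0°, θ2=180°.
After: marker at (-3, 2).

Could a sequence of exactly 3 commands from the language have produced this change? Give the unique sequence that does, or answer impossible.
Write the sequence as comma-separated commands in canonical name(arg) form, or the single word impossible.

t0: config: θ0=180°, θ1=0°, θ2=180°
t=1 rotate(2, -90) ⇒ config: θ0=180°, θ1=0°, θ2=90°
t=2 rotate(2, -90) ⇒ config: θ0=180°, θ1=0°, θ2=0°
t=3 rotate(2, -90) ⇒ config: θ0=180°, θ1=0°, θ2=270°
all 125 alternatives checked — unique.

rotate(2, -90), rotate(2, -90), rotate(2, -90)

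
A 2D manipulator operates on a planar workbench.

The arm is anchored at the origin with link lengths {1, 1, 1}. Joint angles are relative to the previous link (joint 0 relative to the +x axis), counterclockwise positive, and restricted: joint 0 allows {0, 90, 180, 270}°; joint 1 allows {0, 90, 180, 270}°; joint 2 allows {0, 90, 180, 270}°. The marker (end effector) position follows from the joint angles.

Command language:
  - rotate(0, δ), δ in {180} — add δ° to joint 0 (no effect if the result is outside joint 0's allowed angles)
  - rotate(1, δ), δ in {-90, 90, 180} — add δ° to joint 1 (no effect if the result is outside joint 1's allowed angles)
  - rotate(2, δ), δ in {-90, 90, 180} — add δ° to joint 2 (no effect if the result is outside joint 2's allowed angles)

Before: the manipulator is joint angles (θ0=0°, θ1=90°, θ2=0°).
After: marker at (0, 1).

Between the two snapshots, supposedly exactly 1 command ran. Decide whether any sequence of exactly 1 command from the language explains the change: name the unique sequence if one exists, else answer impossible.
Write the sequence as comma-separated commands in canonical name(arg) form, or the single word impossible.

from: joint angles (θ0=0°, θ1=90°, θ2=0°)
step 1 (rotate(2, 90)): joint angles (θ0=0°, θ1=90°, θ2=90°)
uniquely the one of 7 1-step routes that fits.

rotate(2, 90)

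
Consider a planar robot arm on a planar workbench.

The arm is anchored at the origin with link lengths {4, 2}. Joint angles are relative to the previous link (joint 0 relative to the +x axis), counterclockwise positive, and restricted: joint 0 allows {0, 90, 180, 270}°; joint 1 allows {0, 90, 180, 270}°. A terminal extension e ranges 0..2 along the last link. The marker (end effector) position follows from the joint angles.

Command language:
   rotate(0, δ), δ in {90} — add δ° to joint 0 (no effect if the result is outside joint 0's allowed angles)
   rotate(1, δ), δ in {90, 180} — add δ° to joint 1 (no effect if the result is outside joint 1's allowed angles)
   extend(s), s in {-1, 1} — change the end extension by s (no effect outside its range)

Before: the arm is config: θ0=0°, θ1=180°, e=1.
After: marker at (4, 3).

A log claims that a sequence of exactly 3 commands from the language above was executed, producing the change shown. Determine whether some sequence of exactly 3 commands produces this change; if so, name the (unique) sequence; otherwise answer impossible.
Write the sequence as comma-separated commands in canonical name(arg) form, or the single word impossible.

rotate(1, 90), rotate(1, 90), rotate(1, 90)

from: config: θ0=0°, θ1=180°, e=1
step 1 (rotate(1, 90)): config: θ0=0°, θ1=270°, e=1
step 2 (rotate(1, 90)): config: θ0=0°, θ1=0°, e=1
step 3 (rotate(1, 90)): config: θ0=0°, θ1=90°, e=1
no rival 3-sequence matches.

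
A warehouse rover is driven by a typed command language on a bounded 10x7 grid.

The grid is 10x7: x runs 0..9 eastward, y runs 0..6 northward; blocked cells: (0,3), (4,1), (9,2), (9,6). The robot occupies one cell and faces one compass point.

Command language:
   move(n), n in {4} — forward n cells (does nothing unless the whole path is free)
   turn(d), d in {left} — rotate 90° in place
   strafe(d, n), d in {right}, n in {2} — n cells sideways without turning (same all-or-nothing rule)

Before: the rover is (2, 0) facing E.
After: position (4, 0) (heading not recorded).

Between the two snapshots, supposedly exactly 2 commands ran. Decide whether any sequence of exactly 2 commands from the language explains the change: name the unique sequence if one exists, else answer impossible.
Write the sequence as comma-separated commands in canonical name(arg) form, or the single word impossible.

key: running strafe(right, 2) before turn(left) would end elsewhere — order is forced
initial: (2, 0) facing E
[1] after turn(left): (2, 0) facing N
[2] after strafe(right, 2): (4, 0) facing N
uniquely the one of 9 2-step routes that fits.

turn(left), strafe(right, 2)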